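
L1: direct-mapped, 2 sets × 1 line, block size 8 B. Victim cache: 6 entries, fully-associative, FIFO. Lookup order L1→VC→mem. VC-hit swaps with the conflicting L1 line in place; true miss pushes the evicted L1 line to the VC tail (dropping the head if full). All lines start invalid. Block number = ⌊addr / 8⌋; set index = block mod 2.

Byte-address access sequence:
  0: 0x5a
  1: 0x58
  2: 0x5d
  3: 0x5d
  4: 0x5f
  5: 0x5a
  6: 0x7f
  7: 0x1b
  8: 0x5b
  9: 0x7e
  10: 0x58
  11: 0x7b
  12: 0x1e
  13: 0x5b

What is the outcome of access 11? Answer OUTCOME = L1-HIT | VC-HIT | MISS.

0: 0x5a (blk 11, set 1) → MISS  vc=[]
1: 0x58 (blk 11, set 1) → L1-HIT  vc=[]
2: 0x5d (blk 11, set 1) → L1-HIT  vc=[]
3: 0x5d (blk 11, set 1) → L1-HIT  vc=[]
4: 0x5f (blk 11, set 1) → L1-HIT  vc=[]
5: 0x5a (blk 11, set 1) → L1-HIT  vc=[]
6: 0x7f (blk 15, set 1) → MISS  vc=[11]
7: 0x1b (blk 3, set 1) → MISS  vc=[11, 15]
8: 0x5b (blk 11, set 1) → VC-HIT  vc=[3, 15]
9: 0x7e (blk 15, set 1) → VC-HIT  vc=[3, 11]
10: 0x58 (blk 11, set 1) → VC-HIT  vc=[3, 15]
11: 0x7b (blk 15, set 1) → VC-HIT  vc=[3, 11]
12: 0x1e (blk 3, set 1) → VC-HIT  vc=[15, 11]
13: 0x5b (blk 11, set 1) → VC-HIT  vc=[15, 3]

OUTCOME = VC-HIT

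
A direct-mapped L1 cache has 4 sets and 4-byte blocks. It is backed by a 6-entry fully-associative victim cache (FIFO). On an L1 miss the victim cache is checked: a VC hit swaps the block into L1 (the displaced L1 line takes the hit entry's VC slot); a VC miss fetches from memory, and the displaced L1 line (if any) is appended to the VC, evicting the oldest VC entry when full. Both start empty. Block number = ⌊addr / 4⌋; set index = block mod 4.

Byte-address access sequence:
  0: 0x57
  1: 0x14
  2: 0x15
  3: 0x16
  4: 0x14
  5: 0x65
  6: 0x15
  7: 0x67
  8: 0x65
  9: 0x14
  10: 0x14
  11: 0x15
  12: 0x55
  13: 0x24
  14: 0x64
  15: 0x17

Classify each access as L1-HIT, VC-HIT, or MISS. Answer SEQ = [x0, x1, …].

SEQ = [MISS, MISS, L1-HIT, L1-HIT, L1-HIT, MISS, VC-HIT, VC-HIT, L1-HIT, VC-HIT, L1-HIT, L1-HIT, VC-HIT, MISS, VC-HIT, VC-HIT]

  [0] addr=0x57 blk=21 s=1: MISS | VC []
  [1] addr=0x14 blk=5 s=1: MISS | VC [21]
  [2] addr=0x15 blk=5 s=1: L1-HIT | VC [21]
  [3] addr=0x16 blk=5 s=1: L1-HIT | VC [21]
  [4] addr=0x14 blk=5 s=1: L1-HIT | VC [21]
  [5] addr=0x65 blk=25 s=1: MISS | VC [21, 5]
  [6] addr=0x15 blk=5 s=1: VC-HIT | VC [21, 25]
  [7] addr=0x67 blk=25 s=1: VC-HIT | VC [21, 5]
  [8] addr=0x65 blk=25 s=1: L1-HIT | VC [21, 5]
  [9] addr=0x14 blk=5 s=1: VC-HIT | VC [21, 25]
  [10] addr=0x14 blk=5 s=1: L1-HIT | VC [21, 25]
  [11] addr=0x15 blk=5 s=1: L1-HIT | VC [21, 25]
  [12] addr=0x55 blk=21 s=1: VC-HIT | VC [5, 25]
  [13] addr=0x24 blk=9 s=1: MISS | VC [5, 25, 21]
  [14] addr=0x64 blk=25 s=1: VC-HIT | VC [5, 9, 21]
  [15] addr=0x17 blk=5 s=1: VC-HIT | VC [25, 9, 21]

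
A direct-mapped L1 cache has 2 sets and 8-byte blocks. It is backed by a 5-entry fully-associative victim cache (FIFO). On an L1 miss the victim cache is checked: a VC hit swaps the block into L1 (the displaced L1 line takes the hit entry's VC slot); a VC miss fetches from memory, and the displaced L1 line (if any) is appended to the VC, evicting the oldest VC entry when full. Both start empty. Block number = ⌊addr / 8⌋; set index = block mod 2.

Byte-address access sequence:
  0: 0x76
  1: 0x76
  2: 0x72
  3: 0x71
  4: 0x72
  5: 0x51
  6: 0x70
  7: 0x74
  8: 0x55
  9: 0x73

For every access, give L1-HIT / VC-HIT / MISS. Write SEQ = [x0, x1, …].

0: 0x76 (blk 14, set 0) → MISS  vc=[]
1: 0x76 (blk 14, set 0) → L1-HIT  vc=[]
2: 0x72 (blk 14, set 0) → L1-HIT  vc=[]
3: 0x71 (blk 14, set 0) → L1-HIT  vc=[]
4: 0x72 (blk 14, set 0) → L1-HIT  vc=[]
5: 0x51 (blk 10, set 0) → MISS  vc=[14]
6: 0x70 (blk 14, set 0) → VC-HIT  vc=[10]
7: 0x74 (blk 14, set 0) → L1-HIT  vc=[10]
8: 0x55 (blk 10, set 0) → VC-HIT  vc=[14]
9: 0x73 (blk 14, set 0) → VC-HIT  vc=[10]

SEQ = [MISS, L1-HIT, L1-HIT, L1-HIT, L1-HIT, MISS, VC-HIT, L1-HIT, VC-HIT, VC-HIT]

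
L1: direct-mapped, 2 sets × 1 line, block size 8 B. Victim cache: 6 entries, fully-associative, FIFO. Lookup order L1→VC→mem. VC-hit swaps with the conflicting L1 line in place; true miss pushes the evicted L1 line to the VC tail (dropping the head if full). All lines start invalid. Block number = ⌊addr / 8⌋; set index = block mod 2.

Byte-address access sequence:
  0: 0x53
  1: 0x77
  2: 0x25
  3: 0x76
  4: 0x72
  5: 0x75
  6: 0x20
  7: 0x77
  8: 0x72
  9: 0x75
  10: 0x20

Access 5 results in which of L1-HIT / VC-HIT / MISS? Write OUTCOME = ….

#0 0x53→b10/s0 MISS; vc=[]
#1 0x77→b14/s0 MISS; vc=[10]
#2 0x25→b4/s0 MISS; vc=[10,14]
#3 0x76→b14/s0 VC-HIT; vc=[10,4]
#4 0x72→b14/s0 L1-HIT; vc=[10,4]
#5 0x75→b14/s0 L1-HIT; vc=[10,4]
#6 0x20→b4/s0 VC-HIT; vc=[10,14]
#7 0x77→b14/s0 VC-HIT; vc=[10,4]
#8 0x72→b14/s0 L1-HIT; vc=[10,4]
#9 0x75→b14/s0 L1-HIT; vc=[10,4]
#10 0x20→b4/s0 VC-HIT; vc=[10,14]

OUTCOME = L1-HIT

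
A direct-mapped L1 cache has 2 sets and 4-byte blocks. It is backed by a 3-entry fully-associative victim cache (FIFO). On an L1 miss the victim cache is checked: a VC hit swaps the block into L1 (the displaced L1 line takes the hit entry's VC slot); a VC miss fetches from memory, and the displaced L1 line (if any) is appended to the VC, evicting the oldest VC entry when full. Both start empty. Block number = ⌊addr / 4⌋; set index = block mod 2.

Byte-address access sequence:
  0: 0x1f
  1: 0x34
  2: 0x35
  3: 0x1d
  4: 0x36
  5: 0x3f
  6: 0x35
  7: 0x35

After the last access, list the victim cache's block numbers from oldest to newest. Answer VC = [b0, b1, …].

VC = [7, 15]

  [0] addr=0x1f blk=7 s=1: MISS | VC []
  [1] addr=0x34 blk=13 s=1: MISS | VC [7]
  [2] addr=0x35 blk=13 s=1: L1-HIT | VC [7]
  [3] addr=0x1d blk=7 s=1: VC-HIT | VC [13]
  [4] addr=0x36 blk=13 s=1: VC-HIT | VC [7]
  [5] addr=0x3f blk=15 s=1: MISS | VC [7, 13]
  [6] addr=0x35 blk=13 s=1: VC-HIT | VC [7, 15]
  [7] addr=0x35 blk=13 s=1: L1-HIT | VC [7, 15]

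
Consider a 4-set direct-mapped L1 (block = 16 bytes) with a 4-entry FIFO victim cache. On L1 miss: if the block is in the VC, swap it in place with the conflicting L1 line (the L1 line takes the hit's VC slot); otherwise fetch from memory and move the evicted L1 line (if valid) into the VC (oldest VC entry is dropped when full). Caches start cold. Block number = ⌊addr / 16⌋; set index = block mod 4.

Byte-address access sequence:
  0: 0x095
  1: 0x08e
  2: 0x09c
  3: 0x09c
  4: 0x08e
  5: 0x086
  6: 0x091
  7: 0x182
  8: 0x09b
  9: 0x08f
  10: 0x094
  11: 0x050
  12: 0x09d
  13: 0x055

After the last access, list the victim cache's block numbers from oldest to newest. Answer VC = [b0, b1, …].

#0 0x95→b9/s1 MISS; vc=[]
#1 0x8e→b8/s0 MISS; vc=[]
#2 0x9c→b9/s1 L1-HIT; vc=[]
#3 0x9c→b9/s1 L1-HIT; vc=[]
#4 0x8e→b8/s0 L1-HIT; vc=[]
#5 0x86→b8/s0 L1-HIT; vc=[]
#6 0x91→b9/s1 L1-HIT; vc=[]
#7 0x182→b24/s0 MISS; vc=[8]
#8 0x9b→b9/s1 L1-HIT; vc=[8]
#9 0x8f→b8/s0 VC-HIT; vc=[24]
#10 0x94→b9/s1 L1-HIT; vc=[24]
#11 0x50→b5/s1 MISS; vc=[24,9]
#12 0x9d→b9/s1 VC-HIT; vc=[24,5]
#13 0x55→b5/s1 VC-HIT; vc=[24,9]

VC = [24, 9]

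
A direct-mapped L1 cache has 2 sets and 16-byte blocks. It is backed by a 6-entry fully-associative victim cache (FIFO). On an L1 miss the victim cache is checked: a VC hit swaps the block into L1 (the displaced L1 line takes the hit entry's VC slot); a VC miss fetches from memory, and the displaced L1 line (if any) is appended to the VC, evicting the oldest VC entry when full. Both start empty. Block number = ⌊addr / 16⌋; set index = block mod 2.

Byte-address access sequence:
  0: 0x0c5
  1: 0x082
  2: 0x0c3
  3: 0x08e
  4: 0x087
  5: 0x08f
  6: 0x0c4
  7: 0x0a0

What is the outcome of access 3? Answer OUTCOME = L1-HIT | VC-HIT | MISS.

0: 0xc5 (blk 12, set 0) → MISS  vc=[]
1: 0x82 (blk 8, set 0) → MISS  vc=[12]
2: 0xc3 (blk 12, set 0) → VC-HIT  vc=[8]
3: 0x8e (blk 8, set 0) → VC-HIT  vc=[12]
4: 0x87 (blk 8, set 0) → L1-HIT  vc=[12]
5: 0x8f (blk 8, set 0) → L1-HIT  vc=[12]
6: 0xc4 (blk 12, set 0) → VC-HIT  vc=[8]
7: 0xa0 (blk 10, set 0) → MISS  vc=[8, 12]

OUTCOME = VC-HIT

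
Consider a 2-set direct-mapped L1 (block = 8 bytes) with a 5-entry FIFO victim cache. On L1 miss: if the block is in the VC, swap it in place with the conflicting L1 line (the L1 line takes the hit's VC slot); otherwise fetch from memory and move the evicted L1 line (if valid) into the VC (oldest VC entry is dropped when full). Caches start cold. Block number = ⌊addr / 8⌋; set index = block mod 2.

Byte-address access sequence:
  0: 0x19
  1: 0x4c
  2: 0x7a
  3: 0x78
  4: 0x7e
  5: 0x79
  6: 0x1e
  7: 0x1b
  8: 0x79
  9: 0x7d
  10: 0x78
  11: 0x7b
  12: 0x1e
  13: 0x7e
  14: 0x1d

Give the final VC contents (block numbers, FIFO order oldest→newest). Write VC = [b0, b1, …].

#0 0x19→b3/s1 MISS; vc=[]
#1 0x4c→b9/s1 MISS; vc=[3]
#2 0x7a→b15/s1 MISS; vc=[3,9]
#3 0x78→b15/s1 L1-HIT; vc=[3,9]
#4 0x7e→b15/s1 L1-HIT; vc=[3,9]
#5 0x79→b15/s1 L1-HIT; vc=[3,9]
#6 0x1e→b3/s1 VC-HIT; vc=[15,9]
#7 0x1b→b3/s1 L1-HIT; vc=[15,9]
#8 0x79→b15/s1 VC-HIT; vc=[3,9]
#9 0x7d→b15/s1 L1-HIT; vc=[3,9]
#10 0x78→b15/s1 L1-HIT; vc=[3,9]
#11 0x7b→b15/s1 L1-HIT; vc=[3,9]
#12 0x1e→b3/s1 VC-HIT; vc=[15,9]
#13 0x7e→b15/s1 VC-HIT; vc=[3,9]
#14 0x1d→b3/s1 VC-HIT; vc=[15,9]

VC = [15, 9]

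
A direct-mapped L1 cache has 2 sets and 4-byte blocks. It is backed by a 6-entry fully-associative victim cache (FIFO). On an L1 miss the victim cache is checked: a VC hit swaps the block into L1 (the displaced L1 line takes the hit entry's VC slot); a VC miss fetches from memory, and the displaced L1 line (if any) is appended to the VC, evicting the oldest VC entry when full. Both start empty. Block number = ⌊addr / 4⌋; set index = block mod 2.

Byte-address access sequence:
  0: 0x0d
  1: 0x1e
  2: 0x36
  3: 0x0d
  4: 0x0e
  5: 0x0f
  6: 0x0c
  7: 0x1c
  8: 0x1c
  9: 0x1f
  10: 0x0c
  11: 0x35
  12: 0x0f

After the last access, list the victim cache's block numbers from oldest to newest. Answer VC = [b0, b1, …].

VC = [13, 7]

  [0] addr=0xd blk=3 s=1: MISS | VC []
  [1] addr=0x1e blk=7 s=1: MISS | VC [3]
  [2] addr=0x36 blk=13 s=1: MISS | VC [3, 7]
  [3] addr=0xd blk=3 s=1: VC-HIT | VC [13, 7]
  [4] addr=0xe blk=3 s=1: L1-HIT | VC [13, 7]
  [5] addr=0xf blk=3 s=1: L1-HIT | VC [13, 7]
  [6] addr=0xc blk=3 s=1: L1-HIT | VC [13, 7]
  [7] addr=0x1c blk=7 s=1: VC-HIT | VC [13, 3]
  [8] addr=0x1c blk=7 s=1: L1-HIT | VC [13, 3]
  [9] addr=0x1f blk=7 s=1: L1-HIT | VC [13, 3]
  [10] addr=0xc blk=3 s=1: VC-HIT | VC [13, 7]
  [11] addr=0x35 blk=13 s=1: VC-HIT | VC [3, 7]
  [12] addr=0xf blk=3 s=1: VC-HIT | VC [13, 7]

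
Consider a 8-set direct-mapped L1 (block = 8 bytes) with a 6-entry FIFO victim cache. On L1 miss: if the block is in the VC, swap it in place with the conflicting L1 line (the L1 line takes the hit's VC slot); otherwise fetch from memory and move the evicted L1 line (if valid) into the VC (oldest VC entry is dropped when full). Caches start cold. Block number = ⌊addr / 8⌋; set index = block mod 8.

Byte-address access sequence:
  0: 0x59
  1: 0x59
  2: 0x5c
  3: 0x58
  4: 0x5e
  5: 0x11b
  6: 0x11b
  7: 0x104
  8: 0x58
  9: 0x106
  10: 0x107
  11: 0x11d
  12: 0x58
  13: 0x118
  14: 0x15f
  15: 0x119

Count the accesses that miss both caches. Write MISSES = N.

MISSES = 4

#0 0x59→b11/s3 MISS; vc=[]
#1 0x59→b11/s3 L1-HIT; vc=[]
#2 0x5c→b11/s3 L1-HIT; vc=[]
#3 0x58→b11/s3 L1-HIT; vc=[]
#4 0x5e→b11/s3 L1-HIT; vc=[]
#5 0x11b→b35/s3 MISS; vc=[11]
#6 0x11b→b35/s3 L1-HIT; vc=[11]
#7 0x104→b32/s0 MISS; vc=[11]
#8 0x58→b11/s3 VC-HIT; vc=[35]
#9 0x106→b32/s0 L1-HIT; vc=[35]
#10 0x107→b32/s0 L1-HIT; vc=[35]
#11 0x11d→b35/s3 VC-HIT; vc=[11]
#12 0x58→b11/s3 VC-HIT; vc=[35]
#13 0x118→b35/s3 VC-HIT; vc=[11]
#14 0x15f→b43/s3 MISS; vc=[11,35]
#15 0x119→b35/s3 VC-HIT; vc=[11,43]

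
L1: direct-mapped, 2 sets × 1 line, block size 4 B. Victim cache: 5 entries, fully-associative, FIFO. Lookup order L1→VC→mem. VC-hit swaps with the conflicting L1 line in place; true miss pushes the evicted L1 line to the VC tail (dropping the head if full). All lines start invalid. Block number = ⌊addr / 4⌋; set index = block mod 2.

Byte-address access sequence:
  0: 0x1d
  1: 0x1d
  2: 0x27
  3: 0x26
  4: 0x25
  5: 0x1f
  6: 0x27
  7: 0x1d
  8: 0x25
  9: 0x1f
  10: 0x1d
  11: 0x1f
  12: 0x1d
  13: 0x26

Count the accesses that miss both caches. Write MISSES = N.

  [0] addr=0x1d blk=7 s=1: MISS | VC []
  [1] addr=0x1d blk=7 s=1: L1-HIT | VC []
  [2] addr=0x27 blk=9 s=1: MISS | VC [7]
  [3] addr=0x26 blk=9 s=1: L1-HIT | VC [7]
  [4] addr=0x25 blk=9 s=1: L1-HIT | VC [7]
  [5] addr=0x1f blk=7 s=1: VC-HIT | VC [9]
  [6] addr=0x27 blk=9 s=1: VC-HIT | VC [7]
  [7] addr=0x1d blk=7 s=1: VC-HIT | VC [9]
  [8] addr=0x25 blk=9 s=1: VC-HIT | VC [7]
  [9] addr=0x1f blk=7 s=1: VC-HIT | VC [9]
  [10] addr=0x1d blk=7 s=1: L1-HIT | VC [9]
  [11] addr=0x1f blk=7 s=1: L1-HIT | VC [9]
  [12] addr=0x1d blk=7 s=1: L1-HIT | VC [9]
  [13] addr=0x26 blk=9 s=1: VC-HIT | VC [7]

MISSES = 2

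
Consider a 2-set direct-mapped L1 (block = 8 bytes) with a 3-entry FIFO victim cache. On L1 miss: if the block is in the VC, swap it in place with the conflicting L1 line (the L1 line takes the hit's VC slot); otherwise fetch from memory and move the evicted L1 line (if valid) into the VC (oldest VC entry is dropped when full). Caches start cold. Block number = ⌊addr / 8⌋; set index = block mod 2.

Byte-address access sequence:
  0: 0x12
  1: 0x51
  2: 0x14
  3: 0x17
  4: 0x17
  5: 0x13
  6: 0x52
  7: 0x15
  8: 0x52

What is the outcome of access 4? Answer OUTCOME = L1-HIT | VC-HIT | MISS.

OUTCOME = L1-HIT

  [0] addr=0x12 blk=2 s=0: MISS | VC []
  [1] addr=0x51 blk=10 s=0: MISS | VC [2]
  [2] addr=0x14 blk=2 s=0: VC-HIT | VC [10]
  [3] addr=0x17 blk=2 s=0: L1-HIT | VC [10]
  [4] addr=0x17 blk=2 s=0: L1-HIT | VC [10]
  [5] addr=0x13 blk=2 s=0: L1-HIT | VC [10]
  [6] addr=0x52 blk=10 s=0: VC-HIT | VC [2]
  [7] addr=0x15 blk=2 s=0: VC-HIT | VC [10]
  [8] addr=0x52 blk=10 s=0: VC-HIT | VC [2]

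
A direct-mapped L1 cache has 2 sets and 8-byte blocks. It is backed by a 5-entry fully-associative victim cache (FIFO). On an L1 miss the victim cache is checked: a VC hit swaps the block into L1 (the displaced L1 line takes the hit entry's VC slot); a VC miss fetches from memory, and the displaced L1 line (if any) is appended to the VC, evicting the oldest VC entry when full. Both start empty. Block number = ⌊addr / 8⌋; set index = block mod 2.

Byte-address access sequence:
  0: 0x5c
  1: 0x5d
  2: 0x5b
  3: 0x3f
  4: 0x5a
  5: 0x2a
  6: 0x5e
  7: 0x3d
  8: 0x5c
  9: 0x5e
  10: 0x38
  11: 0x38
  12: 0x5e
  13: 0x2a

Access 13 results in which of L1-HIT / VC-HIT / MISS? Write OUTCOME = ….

#0 0x5c→b11/s1 MISS; vc=[]
#1 0x5d→b11/s1 L1-HIT; vc=[]
#2 0x5b→b11/s1 L1-HIT; vc=[]
#3 0x3f→b7/s1 MISS; vc=[11]
#4 0x5a→b11/s1 VC-HIT; vc=[7]
#5 0x2a→b5/s1 MISS; vc=[7,11]
#6 0x5e→b11/s1 VC-HIT; vc=[7,5]
#7 0x3d→b7/s1 VC-HIT; vc=[11,5]
#8 0x5c→b11/s1 VC-HIT; vc=[7,5]
#9 0x5e→b11/s1 L1-HIT; vc=[7,5]
#10 0x38→b7/s1 VC-HIT; vc=[11,5]
#11 0x38→b7/s1 L1-HIT; vc=[11,5]
#12 0x5e→b11/s1 VC-HIT; vc=[7,5]
#13 0x2a→b5/s1 VC-HIT; vc=[7,11]

OUTCOME = VC-HIT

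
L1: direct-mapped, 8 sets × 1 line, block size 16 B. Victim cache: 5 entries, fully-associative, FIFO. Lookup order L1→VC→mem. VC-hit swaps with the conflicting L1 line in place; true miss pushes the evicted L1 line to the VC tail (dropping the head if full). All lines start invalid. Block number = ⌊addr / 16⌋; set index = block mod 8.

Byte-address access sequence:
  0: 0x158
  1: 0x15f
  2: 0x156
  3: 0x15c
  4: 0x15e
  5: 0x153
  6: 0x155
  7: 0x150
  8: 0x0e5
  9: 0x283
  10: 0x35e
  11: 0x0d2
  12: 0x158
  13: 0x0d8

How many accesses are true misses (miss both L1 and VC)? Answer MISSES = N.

#0 0x158→b21/s5 MISS; vc=[]
#1 0x15f→b21/s5 L1-HIT; vc=[]
#2 0x156→b21/s5 L1-HIT; vc=[]
#3 0x15c→b21/s5 L1-HIT; vc=[]
#4 0x15e→b21/s5 L1-HIT; vc=[]
#5 0x153→b21/s5 L1-HIT; vc=[]
#6 0x155→b21/s5 L1-HIT; vc=[]
#7 0x150→b21/s5 L1-HIT; vc=[]
#8 0xe5→b14/s6 MISS; vc=[]
#9 0x283→b40/s0 MISS; vc=[]
#10 0x35e→b53/s5 MISS; vc=[21]
#11 0xd2→b13/s5 MISS; vc=[21,53]
#12 0x158→b21/s5 VC-HIT; vc=[13,53]
#13 0xd8→b13/s5 VC-HIT; vc=[21,53]

MISSES = 5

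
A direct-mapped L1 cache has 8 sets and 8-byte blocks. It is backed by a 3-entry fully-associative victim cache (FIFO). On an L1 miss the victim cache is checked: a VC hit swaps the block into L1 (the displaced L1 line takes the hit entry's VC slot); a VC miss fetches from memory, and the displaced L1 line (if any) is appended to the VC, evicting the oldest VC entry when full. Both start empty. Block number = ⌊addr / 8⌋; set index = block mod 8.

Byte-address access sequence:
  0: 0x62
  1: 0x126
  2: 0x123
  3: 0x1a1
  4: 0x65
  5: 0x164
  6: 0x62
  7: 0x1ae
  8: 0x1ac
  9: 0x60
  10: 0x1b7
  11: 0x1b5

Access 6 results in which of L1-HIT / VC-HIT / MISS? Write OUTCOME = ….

OUTCOME = VC-HIT

0: 0x62 (blk 12, set 4) → MISS  vc=[]
1: 0x126 (blk 36, set 4) → MISS  vc=[12]
2: 0x123 (blk 36, set 4) → L1-HIT  vc=[12]
3: 0x1a1 (blk 52, set 4) → MISS  vc=[12, 36]
4: 0x65 (blk 12, set 4) → VC-HIT  vc=[52, 36]
5: 0x164 (blk 44, set 4) → MISS  vc=[52, 36, 12]
6: 0x62 (blk 12, set 4) → VC-HIT  vc=[52, 36, 44]
7: 0x1ae (blk 53, set 5) → MISS  vc=[52, 36, 44]
8: 0x1ac (blk 53, set 5) → L1-HIT  vc=[52, 36, 44]
9: 0x60 (blk 12, set 4) → L1-HIT  vc=[52, 36, 44]
10: 0x1b7 (blk 54, set 6) → MISS  vc=[52, 36, 44]
11: 0x1b5 (blk 54, set 6) → L1-HIT  vc=[52, 36, 44]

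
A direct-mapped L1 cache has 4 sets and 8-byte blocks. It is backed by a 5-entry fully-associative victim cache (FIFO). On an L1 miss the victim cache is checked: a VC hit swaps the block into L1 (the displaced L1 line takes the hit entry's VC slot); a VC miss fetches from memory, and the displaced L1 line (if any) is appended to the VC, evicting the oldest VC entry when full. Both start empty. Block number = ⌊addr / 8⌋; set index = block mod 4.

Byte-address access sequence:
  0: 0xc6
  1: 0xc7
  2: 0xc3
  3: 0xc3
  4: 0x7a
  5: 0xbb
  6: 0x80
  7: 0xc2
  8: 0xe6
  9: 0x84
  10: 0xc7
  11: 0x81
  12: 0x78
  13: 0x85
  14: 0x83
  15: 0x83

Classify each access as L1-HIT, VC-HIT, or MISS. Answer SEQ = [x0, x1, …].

0: 0xc6 (blk 24, set 0) → MISS  vc=[]
1: 0xc7 (blk 24, set 0) → L1-HIT  vc=[]
2: 0xc3 (blk 24, set 0) → L1-HIT  vc=[]
3: 0xc3 (blk 24, set 0) → L1-HIT  vc=[]
4: 0x7a (blk 15, set 3) → MISS  vc=[]
5: 0xbb (blk 23, set 3) → MISS  vc=[15]
6: 0x80 (blk 16, set 0) → MISS  vc=[15, 24]
7: 0xc2 (blk 24, set 0) → VC-HIT  vc=[15, 16]
8: 0xe6 (blk 28, set 0) → MISS  vc=[15, 16, 24]
9: 0x84 (blk 16, set 0) → VC-HIT  vc=[15, 28, 24]
10: 0xc7 (blk 24, set 0) → VC-HIT  vc=[15, 28, 16]
11: 0x81 (blk 16, set 0) → VC-HIT  vc=[15, 28, 24]
12: 0x78 (blk 15, set 3) → VC-HIT  vc=[23, 28, 24]
13: 0x85 (blk 16, set 0) → L1-HIT  vc=[23, 28, 24]
14: 0x83 (blk 16, set 0) → L1-HIT  vc=[23, 28, 24]
15: 0x83 (blk 16, set 0) → L1-HIT  vc=[23, 28, 24]

SEQ = [MISS, L1-HIT, L1-HIT, L1-HIT, MISS, MISS, MISS, VC-HIT, MISS, VC-HIT, VC-HIT, VC-HIT, VC-HIT, L1-HIT, L1-HIT, L1-HIT]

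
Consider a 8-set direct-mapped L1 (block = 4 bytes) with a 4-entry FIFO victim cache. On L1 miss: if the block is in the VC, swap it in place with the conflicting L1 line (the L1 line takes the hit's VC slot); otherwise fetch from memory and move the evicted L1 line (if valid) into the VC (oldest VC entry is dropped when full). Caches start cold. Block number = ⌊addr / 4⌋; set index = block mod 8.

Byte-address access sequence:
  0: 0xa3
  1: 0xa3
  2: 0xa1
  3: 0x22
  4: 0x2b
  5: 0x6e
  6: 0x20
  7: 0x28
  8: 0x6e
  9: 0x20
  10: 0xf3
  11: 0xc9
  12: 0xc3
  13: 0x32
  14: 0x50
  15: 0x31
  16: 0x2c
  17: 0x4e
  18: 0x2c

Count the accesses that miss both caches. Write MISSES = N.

MISSES = 11

#0 0xa3→b40/s0 MISS; vc=[]
#1 0xa3→b40/s0 L1-HIT; vc=[]
#2 0xa1→b40/s0 L1-HIT; vc=[]
#3 0x22→b8/s0 MISS; vc=[40]
#4 0x2b→b10/s2 MISS; vc=[40]
#5 0x6e→b27/s3 MISS; vc=[40]
#6 0x20→b8/s0 L1-HIT; vc=[40]
#7 0x28→b10/s2 L1-HIT; vc=[40]
#8 0x6e→b27/s3 L1-HIT; vc=[40]
#9 0x20→b8/s0 L1-HIT; vc=[40]
#10 0xf3→b60/s4 MISS; vc=[40]
#11 0xc9→b50/s2 MISS; vc=[40,10]
#12 0xc3→b48/s0 MISS; vc=[40,10,8]
#13 0x32→b12/s4 MISS; vc=[40,10,8,60]
#14 0x50→b20/s4 MISS; vc=[10,8,60,12]
#15 0x31→b12/s4 VC-HIT; vc=[10,8,60,20]
#16 0x2c→b11/s3 MISS; vc=[8,60,20,27]
#17 0x4e→b19/s3 MISS; vc=[60,20,27,11]
#18 0x2c→b11/s3 VC-HIT; vc=[60,20,27,19]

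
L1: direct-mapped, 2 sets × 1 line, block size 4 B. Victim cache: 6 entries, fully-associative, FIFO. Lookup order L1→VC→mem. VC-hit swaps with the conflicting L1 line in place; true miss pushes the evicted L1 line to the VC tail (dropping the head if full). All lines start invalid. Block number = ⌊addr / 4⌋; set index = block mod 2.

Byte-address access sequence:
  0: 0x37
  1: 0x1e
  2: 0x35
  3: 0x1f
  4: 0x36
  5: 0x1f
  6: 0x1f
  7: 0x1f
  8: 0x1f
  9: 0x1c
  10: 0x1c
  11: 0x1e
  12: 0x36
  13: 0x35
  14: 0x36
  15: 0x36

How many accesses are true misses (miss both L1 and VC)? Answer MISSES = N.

MISSES = 2

  [0] addr=0x37 blk=13 s=1: MISS | VC []
  [1] addr=0x1e blk=7 s=1: MISS | VC [13]
  [2] addr=0x35 blk=13 s=1: VC-HIT | VC [7]
  [3] addr=0x1f blk=7 s=1: VC-HIT | VC [13]
  [4] addr=0x36 blk=13 s=1: VC-HIT | VC [7]
  [5] addr=0x1f blk=7 s=1: VC-HIT | VC [13]
  [6] addr=0x1f blk=7 s=1: L1-HIT | VC [13]
  [7] addr=0x1f blk=7 s=1: L1-HIT | VC [13]
  [8] addr=0x1f blk=7 s=1: L1-HIT | VC [13]
  [9] addr=0x1c blk=7 s=1: L1-HIT | VC [13]
  [10] addr=0x1c blk=7 s=1: L1-HIT | VC [13]
  [11] addr=0x1e blk=7 s=1: L1-HIT | VC [13]
  [12] addr=0x36 blk=13 s=1: VC-HIT | VC [7]
  [13] addr=0x35 blk=13 s=1: L1-HIT | VC [7]
  [14] addr=0x36 blk=13 s=1: L1-HIT | VC [7]
  [15] addr=0x36 blk=13 s=1: L1-HIT | VC [7]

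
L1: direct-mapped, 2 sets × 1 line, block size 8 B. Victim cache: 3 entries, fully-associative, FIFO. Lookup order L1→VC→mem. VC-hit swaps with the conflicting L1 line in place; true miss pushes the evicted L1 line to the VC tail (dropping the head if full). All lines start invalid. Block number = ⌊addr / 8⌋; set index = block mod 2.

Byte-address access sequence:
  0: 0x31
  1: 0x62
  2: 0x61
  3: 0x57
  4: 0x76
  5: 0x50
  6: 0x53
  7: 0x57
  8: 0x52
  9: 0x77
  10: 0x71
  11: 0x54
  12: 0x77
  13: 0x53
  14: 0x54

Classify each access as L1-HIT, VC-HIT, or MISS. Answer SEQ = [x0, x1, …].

SEQ = [MISS, MISS, L1-HIT, MISS, MISS, VC-HIT, L1-HIT, L1-HIT, L1-HIT, VC-HIT, L1-HIT, VC-HIT, VC-HIT, VC-HIT, L1-HIT]

  [0] addr=0x31 blk=6 s=0: MISS | VC []
  [1] addr=0x62 blk=12 s=0: MISS | VC [6]
  [2] addr=0x61 blk=12 s=0: L1-HIT | VC [6]
  [3] addr=0x57 blk=10 s=0: MISS | VC [6, 12]
  [4] addr=0x76 blk=14 s=0: MISS | VC [6, 12, 10]
  [5] addr=0x50 blk=10 s=0: VC-HIT | VC [6, 12, 14]
  [6] addr=0x53 blk=10 s=0: L1-HIT | VC [6, 12, 14]
  [7] addr=0x57 blk=10 s=0: L1-HIT | VC [6, 12, 14]
  [8] addr=0x52 blk=10 s=0: L1-HIT | VC [6, 12, 14]
  [9] addr=0x77 blk=14 s=0: VC-HIT | VC [6, 12, 10]
  [10] addr=0x71 blk=14 s=0: L1-HIT | VC [6, 12, 10]
  [11] addr=0x54 blk=10 s=0: VC-HIT | VC [6, 12, 14]
  [12] addr=0x77 blk=14 s=0: VC-HIT | VC [6, 12, 10]
  [13] addr=0x53 blk=10 s=0: VC-HIT | VC [6, 12, 14]
  [14] addr=0x54 blk=10 s=0: L1-HIT | VC [6, 12, 14]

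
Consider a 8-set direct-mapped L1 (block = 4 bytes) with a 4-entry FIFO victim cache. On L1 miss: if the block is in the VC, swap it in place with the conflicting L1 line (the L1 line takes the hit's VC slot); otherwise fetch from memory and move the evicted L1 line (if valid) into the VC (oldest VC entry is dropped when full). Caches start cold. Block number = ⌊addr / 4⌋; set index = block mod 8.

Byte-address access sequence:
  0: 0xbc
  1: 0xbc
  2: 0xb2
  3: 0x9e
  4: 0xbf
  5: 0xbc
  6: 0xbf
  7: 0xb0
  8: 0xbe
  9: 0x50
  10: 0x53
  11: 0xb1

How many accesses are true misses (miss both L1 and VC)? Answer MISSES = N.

MISSES = 4

  [0] addr=0xbc blk=47 s=7: MISS | VC []
  [1] addr=0xbc blk=47 s=7: L1-HIT | VC []
  [2] addr=0xb2 blk=44 s=4: MISS | VC []
  [3] addr=0x9e blk=39 s=7: MISS | VC [47]
  [4] addr=0xbf blk=47 s=7: VC-HIT | VC [39]
  [5] addr=0xbc blk=47 s=7: L1-HIT | VC [39]
  [6] addr=0xbf blk=47 s=7: L1-HIT | VC [39]
  [7] addr=0xb0 blk=44 s=4: L1-HIT | VC [39]
  [8] addr=0xbe blk=47 s=7: L1-HIT | VC [39]
  [9] addr=0x50 blk=20 s=4: MISS | VC [39, 44]
  [10] addr=0x53 blk=20 s=4: L1-HIT | VC [39, 44]
  [11] addr=0xb1 blk=44 s=4: VC-HIT | VC [39, 20]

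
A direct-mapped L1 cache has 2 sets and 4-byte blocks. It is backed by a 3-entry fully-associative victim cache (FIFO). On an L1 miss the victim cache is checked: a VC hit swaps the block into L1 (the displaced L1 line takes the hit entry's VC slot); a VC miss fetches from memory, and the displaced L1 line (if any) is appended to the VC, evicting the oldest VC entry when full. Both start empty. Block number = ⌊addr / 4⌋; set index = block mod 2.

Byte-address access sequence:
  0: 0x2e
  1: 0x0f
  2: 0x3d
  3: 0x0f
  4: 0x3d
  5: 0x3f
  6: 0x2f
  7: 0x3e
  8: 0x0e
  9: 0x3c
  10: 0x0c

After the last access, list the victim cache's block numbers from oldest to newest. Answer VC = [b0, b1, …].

VC = [11, 15]

0: 0x2e (blk 11, set 1) → MISS  vc=[]
1: 0xf (blk 3, set 1) → MISS  vc=[11]
2: 0x3d (blk 15, set 1) → MISS  vc=[11, 3]
3: 0xf (blk 3, set 1) → VC-HIT  vc=[11, 15]
4: 0x3d (blk 15, set 1) → VC-HIT  vc=[11, 3]
5: 0x3f (blk 15, set 1) → L1-HIT  vc=[11, 3]
6: 0x2f (blk 11, set 1) → VC-HIT  vc=[15, 3]
7: 0x3e (blk 15, set 1) → VC-HIT  vc=[11, 3]
8: 0xe (blk 3, set 1) → VC-HIT  vc=[11, 15]
9: 0x3c (blk 15, set 1) → VC-HIT  vc=[11, 3]
10: 0xc (blk 3, set 1) → VC-HIT  vc=[11, 15]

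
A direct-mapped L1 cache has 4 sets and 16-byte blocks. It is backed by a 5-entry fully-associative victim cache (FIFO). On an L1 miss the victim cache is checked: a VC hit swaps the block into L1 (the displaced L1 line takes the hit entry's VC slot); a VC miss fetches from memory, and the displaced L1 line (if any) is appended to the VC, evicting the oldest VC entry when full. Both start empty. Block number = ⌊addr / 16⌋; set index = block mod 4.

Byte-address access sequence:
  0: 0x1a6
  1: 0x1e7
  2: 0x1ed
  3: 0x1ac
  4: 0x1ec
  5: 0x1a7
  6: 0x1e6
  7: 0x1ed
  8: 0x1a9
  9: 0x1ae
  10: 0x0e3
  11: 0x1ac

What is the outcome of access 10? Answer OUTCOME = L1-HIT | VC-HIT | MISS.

  [0] addr=0x1a6 blk=26 s=2: MISS | VC []
  [1] addr=0x1e7 blk=30 s=2: MISS | VC [26]
  [2] addr=0x1ed blk=30 s=2: L1-HIT | VC [26]
  [3] addr=0x1ac blk=26 s=2: VC-HIT | VC [30]
  [4] addr=0x1ec blk=30 s=2: VC-HIT | VC [26]
  [5] addr=0x1a7 blk=26 s=2: VC-HIT | VC [30]
  [6] addr=0x1e6 blk=30 s=2: VC-HIT | VC [26]
  [7] addr=0x1ed blk=30 s=2: L1-HIT | VC [26]
  [8] addr=0x1a9 blk=26 s=2: VC-HIT | VC [30]
  [9] addr=0x1ae blk=26 s=2: L1-HIT | VC [30]
  [10] addr=0xe3 blk=14 s=2: MISS | VC [30, 26]
  [11] addr=0x1ac blk=26 s=2: VC-HIT | VC [30, 14]

OUTCOME = MISS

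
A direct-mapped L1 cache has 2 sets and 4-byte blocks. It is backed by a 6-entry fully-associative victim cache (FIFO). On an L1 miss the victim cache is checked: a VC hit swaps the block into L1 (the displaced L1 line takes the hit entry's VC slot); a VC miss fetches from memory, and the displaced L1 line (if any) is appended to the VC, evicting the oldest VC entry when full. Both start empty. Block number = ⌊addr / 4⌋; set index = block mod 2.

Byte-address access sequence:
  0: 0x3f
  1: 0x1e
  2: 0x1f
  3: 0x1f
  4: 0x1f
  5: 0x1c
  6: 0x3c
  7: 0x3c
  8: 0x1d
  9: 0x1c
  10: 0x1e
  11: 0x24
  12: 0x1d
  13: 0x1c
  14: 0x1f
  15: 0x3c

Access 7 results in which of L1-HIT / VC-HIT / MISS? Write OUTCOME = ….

0: 0x3f (blk 15, set 1) → MISS  vc=[]
1: 0x1e (blk 7, set 1) → MISS  vc=[15]
2: 0x1f (blk 7, set 1) → L1-HIT  vc=[15]
3: 0x1f (blk 7, set 1) → L1-HIT  vc=[15]
4: 0x1f (blk 7, set 1) → L1-HIT  vc=[15]
5: 0x1c (blk 7, set 1) → L1-HIT  vc=[15]
6: 0x3c (blk 15, set 1) → VC-HIT  vc=[7]
7: 0x3c (blk 15, set 1) → L1-HIT  vc=[7]
8: 0x1d (blk 7, set 1) → VC-HIT  vc=[15]
9: 0x1c (blk 7, set 1) → L1-HIT  vc=[15]
10: 0x1e (blk 7, set 1) → L1-HIT  vc=[15]
11: 0x24 (blk 9, set 1) → MISS  vc=[15, 7]
12: 0x1d (blk 7, set 1) → VC-HIT  vc=[15, 9]
13: 0x1c (blk 7, set 1) → L1-HIT  vc=[15, 9]
14: 0x1f (blk 7, set 1) → L1-HIT  vc=[15, 9]
15: 0x3c (blk 15, set 1) → VC-HIT  vc=[7, 9]

OUTCOME = L1-HIT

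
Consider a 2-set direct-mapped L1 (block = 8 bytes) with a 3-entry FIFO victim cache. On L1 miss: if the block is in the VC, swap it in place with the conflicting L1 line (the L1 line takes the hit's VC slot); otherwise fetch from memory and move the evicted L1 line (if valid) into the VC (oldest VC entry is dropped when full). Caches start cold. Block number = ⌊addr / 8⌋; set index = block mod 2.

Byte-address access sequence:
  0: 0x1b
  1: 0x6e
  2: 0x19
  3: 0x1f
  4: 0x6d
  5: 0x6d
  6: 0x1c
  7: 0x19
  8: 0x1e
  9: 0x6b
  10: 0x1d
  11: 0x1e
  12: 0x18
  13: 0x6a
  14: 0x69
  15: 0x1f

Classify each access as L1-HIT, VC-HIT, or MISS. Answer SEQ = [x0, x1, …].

SEQ = [MISS, MISS, VC-HIT, L1-HIT, VC-HIT, L1-HIT, VC-HIT, L1-HIT, L1-HIT, VC-HIT, VC-HIT, L1-HIT, L1-HIT, VC-HIT, L1-HIT, VC-HIT]

#0 0x1b→b3/s1 MISS; vc=[]
#1 0x6e→b13/s1 MISS; vc=[3]
#2 0x19→b3/s1 VC-HIT; vc=[13]
#3 0x1f→b3/s1 L1-HIT; vc=[13]
#4 0x6d→b13/s1 VC-HIT; vc=[3]
#5 0x6d→b13/s1 L1-HIT; vc=[3]
#6 0x1c→b3/s1 VC-HIT; vc=[13]
#7 0x19→b3/s1 L1-HIT; vc=[13]
#8 0x1e→b3/s1 L1-HIT; vc=[13]
#9 0x6b→b13/s1 VC-HIT; vc=[3]
#10 0x1d→b3/s1 VC-HIT; vc=[13]
#11 0x1e→b3/s1 L1-HIT; vc=[13]
#12 0x18→b3/s1 L1-HIT; vc=[13]
#13 0x6a→b13/s1 VC-HIT; vc=[3]
#14 0x69→b13/s1 L1-HIT; vc=[3]
#15 0x1f→b3/s1 VC-HIT; vc=[13]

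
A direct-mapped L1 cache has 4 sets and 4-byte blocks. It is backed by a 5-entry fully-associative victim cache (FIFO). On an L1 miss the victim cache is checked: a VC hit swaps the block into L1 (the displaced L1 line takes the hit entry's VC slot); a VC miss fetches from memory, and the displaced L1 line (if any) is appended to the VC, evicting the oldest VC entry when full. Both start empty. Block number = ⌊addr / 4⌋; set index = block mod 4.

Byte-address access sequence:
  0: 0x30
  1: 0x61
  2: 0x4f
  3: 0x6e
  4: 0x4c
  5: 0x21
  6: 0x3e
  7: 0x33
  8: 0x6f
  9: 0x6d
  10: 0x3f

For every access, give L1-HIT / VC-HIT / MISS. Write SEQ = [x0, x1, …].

SEQ = [MISS, MISS, MISS, MISS, VC-HIT, MISS, MISS, VC-HIT, VC-HIT, L1-HIT, VC-HIT]

#0 0x30→b12/s0 MISS; vc=[]
#1 0x61→b24/s0 MISS; vc=[12]
#2 0x4f→b19/s3 MISS; vc=[12]
#3 0x6e→b27/s3 MISS; vc=[12,19]
#4 0x4c→b19/s3 VC-HIT; vc=[12,27]
#5 0x21→b8/s0 MISS; vc=[12,27,24]
#6 0x3e→b15/s3 MISS; vc=[12,27,24,19]
#7 0x33→b12/s0 VC-HIT; vc=[8,27,24,19]
#8 0x6f→b27/s3 VC-HIT; vc=[8,15,24,19]
#9 0x6d→b27/s3 L1-HIT; vc=[8,15,24,19]
#10 0x3f→b15/s3 VC-HIT; vc=[8,27,24,19]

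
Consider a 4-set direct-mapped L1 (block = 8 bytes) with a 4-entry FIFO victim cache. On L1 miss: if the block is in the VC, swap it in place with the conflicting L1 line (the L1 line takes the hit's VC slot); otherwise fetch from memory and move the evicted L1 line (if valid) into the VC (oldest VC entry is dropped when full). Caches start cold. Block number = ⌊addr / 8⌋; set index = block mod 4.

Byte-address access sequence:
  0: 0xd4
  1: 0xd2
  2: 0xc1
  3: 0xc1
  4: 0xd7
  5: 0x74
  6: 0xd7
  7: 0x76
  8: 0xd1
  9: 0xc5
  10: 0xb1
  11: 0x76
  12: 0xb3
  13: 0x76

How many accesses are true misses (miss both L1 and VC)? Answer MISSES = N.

0: 0xd4 (blk 26, set 2) → MISS  vc=[]
1: 0xd2 (blk 26, set 2) → L1-HIT  vc=[]
2: 0xc1 (blk 24, set 0) → MISS  vc=[]
3: 0xc1 (blk 24, set 0) → L1-HIT  vc=[]
4: 0xd7 (blk 26, set 2) → L1-HIT  vc=[]
5: 0x74 (blk 14, set 2) → MISS  vc=[26]
6: 0xd7 (blk 26, set 2) → VC-HIT  vc=[14]
7: 0x76 (blk 14, set 2) → VC-HIT  vc=[26]
8: 0xd1 (blk 26, set 2) → VC-HIT  vc=[14]
9: 0xc5 (blk 24, set 0) → L1-HIT  vc=[14]
10: 0xb1 (blk 22, set 2) → MISS  vc=[14, 26]
11: 0x76 (blk 14, set 2) → VC-HIT  vc=[22, 26]
12: 0xb3 (blk 22, set 2) → VC-HIT  vc=[14, 26]
13: 0x76 (blk 14, set 2) → VC-HIT  vc=[22, 26]

MISSES = 4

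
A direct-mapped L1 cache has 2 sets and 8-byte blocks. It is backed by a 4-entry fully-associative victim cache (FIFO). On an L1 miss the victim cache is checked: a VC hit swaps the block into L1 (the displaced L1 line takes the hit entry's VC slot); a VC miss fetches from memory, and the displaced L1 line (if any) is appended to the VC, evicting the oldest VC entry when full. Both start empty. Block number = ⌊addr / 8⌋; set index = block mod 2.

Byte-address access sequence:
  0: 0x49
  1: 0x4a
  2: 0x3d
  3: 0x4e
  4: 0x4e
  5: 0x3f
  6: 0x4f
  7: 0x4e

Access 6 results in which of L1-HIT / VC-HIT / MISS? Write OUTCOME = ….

OUTCOME = VC-HIT

0: 0x49 (blk 9, set 1) → MISS  vc=[]
1: 0x4a (blk 9, set 1) → L1-HIT  vc=[]
2: 0x3d (blk 7, set 1) → MISS  vc=[9]
3: 0x4e (blk 9, set 1) → VC-HIT  vc=[7]
4: 0x4e (blk 9, set 1) → L1-HIT  vc=[7]
5: 0x3f (blk 7, set 1) → VC-HIT  vc=[9]
6: 0x4f (blk 9, set 1) → VC-HIT  vc=[7]
7: 0x4e (blk 9, set 1) → L1-HIT  vc=[7]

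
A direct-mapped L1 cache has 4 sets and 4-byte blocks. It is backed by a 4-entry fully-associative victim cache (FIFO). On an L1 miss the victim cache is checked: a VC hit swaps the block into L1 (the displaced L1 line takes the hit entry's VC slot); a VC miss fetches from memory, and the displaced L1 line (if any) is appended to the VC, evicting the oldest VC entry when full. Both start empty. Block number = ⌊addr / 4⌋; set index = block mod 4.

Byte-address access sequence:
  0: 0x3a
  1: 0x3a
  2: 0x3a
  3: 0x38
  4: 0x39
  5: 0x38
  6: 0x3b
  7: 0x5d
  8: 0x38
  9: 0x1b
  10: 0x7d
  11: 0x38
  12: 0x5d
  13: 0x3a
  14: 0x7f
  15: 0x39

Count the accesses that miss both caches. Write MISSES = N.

MISSES = 4

0: 0x3a (blk 14, set 2) → MISS  vc=[]
1: 0x3a (blk 14, set 2) → L1-HIT  vc=[]
2: 0x3a (blk 14, set 2) → L1-HIT  vc=[]
3: 0x38 (blk 14, set 2) → L1-HIT  vc=[]
4: 0x39 (blk 14, set 2) → L1-HIT  vc=[]
5: 0x38 (blk 14, set 2) → L1-HIT  vc=[]
6: 0x3b (blk 14, set 2) → L1-HIT  vc=[]
7: 0x5d (blk 23, set 3) → MISS  vc=[]
8: 0x38 (blk 14, set 2) → L1-HIT  vc=[]
9: 0x1b (blk 6, set 2) → MISS  vc=[14]
10: 0x7d (blk 31, set 3) → MISS  vc=[14, 23]
11: 0x38 (blk 14, set 2) → VC-HIT  vc=[6, 23]
12: 0x5d (blk 23, set 3) → VC-HIT  vc=[6, 31]
13: 0x3a (blk 14, set 2) → L1-HIT  vc=[6, 31]
14: 0x7f (blk 31, set 3) → VC-HIT  vc=[6, 23]
15: 0x39 (blk 14, set 2) → L1-HIT  vc=[6, 23]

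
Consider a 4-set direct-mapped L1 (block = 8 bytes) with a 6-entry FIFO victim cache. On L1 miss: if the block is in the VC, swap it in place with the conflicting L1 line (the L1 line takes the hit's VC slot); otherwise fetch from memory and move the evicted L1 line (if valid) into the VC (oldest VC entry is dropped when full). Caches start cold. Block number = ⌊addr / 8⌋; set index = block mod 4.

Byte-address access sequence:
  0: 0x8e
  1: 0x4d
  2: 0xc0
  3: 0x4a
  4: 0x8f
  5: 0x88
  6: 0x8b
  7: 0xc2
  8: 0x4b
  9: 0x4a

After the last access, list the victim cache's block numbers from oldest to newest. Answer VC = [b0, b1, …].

  [0] addr=0x8e blk=17 s=1: MISS | VC []
  [1] addr=0x4d blk=9 s=1: MISS | VC [17]
  [2] addr=0xc0 blk=24 s=0: MISS | VC [17]
  [3] addr=0x4a blk=9 s=1: L1-HIT | VC [17]
  [4] addr=0x8f blk=17 s=1: VC-HIT | VC [9]
  [5] addr=0x88 blk=17 s=1: L1-HIT | VC [9]
  [6] addr=0x8b blk=17 s=1: L1-HIT | VC [9]
  [7] addr=0xc2 blk=24 s=0: L1-HIT | VC [9]
  [8] addr=0x4b blk=9 s=1: VC-HIT | VC [17]
  [9] addr=0x4a blk=9 s=1: L1-HIT | VC [17]

VC = [17]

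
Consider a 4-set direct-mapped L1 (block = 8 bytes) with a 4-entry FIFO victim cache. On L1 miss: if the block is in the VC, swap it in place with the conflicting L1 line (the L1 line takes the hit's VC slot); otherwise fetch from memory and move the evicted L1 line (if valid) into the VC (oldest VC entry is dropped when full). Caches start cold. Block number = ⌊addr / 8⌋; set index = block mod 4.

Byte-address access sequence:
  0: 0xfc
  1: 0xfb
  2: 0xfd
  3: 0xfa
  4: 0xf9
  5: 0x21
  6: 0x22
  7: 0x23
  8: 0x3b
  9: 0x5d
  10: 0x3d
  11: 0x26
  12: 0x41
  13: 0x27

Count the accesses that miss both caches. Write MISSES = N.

MISSES = 5

0: 0xfc (blk 31, set 3) → MISS  vc=[]
1: 0xfb (blk 31, set 3) → L1-HIT  vc=[]
2: 0xfd (blk 31, set 3) → L1-HIT  vc=[]
3: 0xfa (blk 31, set 3) → L1-HIT  vc=[]
4: 0xf9 (blk 31, set 3) → L1-HIT  vc=[]
5: 0x21 (blk 4, set 0) → MISS  vc=[]
6: 0x22 (blk 4, set 0) → L1-HIT  vc=[]
7: 0x23 (blk 4, set 0) → L1-HIT  vc=[]
8: 0x3b (blk 7, set 3) → MISS  vc=[31]
9: 0x5d (blk 11, set 3) → MISS  vc=[31, 7]
10: 0x3d (blk 7, set 3) → VC-HIT  vc=[31, 11]
11: 0x26 (blk 4, set 0) → L1-HIT  vc=[31, 11]
12: 0x41 (blk 8, set 0) → MISS  vc=[31, 11, 4]
13: 0x27 (blk 4, set 0) → VC-HIT  vc=[31, 11, 8]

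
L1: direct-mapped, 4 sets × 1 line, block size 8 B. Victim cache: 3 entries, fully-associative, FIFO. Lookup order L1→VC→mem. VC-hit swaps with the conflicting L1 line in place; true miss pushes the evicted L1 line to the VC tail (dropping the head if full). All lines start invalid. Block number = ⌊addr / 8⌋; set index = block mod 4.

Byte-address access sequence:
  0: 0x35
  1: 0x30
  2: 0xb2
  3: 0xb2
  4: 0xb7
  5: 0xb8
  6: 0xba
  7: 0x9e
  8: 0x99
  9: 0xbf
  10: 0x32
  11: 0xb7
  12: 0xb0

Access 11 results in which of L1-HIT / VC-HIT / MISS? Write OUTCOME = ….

OUTCOME = VC-HIT

#0 0x35→b6/s2 MISS; vc=[]
#1 0x30→b6/s2 L1-HIT; vc=[]
#2 0xb2→b22/s2 MISS; vc=[6]
#3 0xb2→b22/s2 L1-HIT; vc=[6]
#4 0xb7→b22/s2 L1-HIT; vc=[6]
#5 0xb8→b23/s3 MISS; vc=[6]
#6 0xba→b23/s3 L1-HIT; vc=[6]
#7 0x9e→b19/s3 MISS; vc=[6,23]
#8 0x99→b19/s3 L1-HIT; vc=[6,23]
#9 0xbf→b23/s3 VC-HIT; vc=[6,19]
#10 0x32→b6/s2 VC-HIT; vc=[22,19]
#11 0xb7→b22/s2 VC-HIT; vc=[6,19]
#12 0xb0→b22/s2 L1-HIT; vc=[6,19]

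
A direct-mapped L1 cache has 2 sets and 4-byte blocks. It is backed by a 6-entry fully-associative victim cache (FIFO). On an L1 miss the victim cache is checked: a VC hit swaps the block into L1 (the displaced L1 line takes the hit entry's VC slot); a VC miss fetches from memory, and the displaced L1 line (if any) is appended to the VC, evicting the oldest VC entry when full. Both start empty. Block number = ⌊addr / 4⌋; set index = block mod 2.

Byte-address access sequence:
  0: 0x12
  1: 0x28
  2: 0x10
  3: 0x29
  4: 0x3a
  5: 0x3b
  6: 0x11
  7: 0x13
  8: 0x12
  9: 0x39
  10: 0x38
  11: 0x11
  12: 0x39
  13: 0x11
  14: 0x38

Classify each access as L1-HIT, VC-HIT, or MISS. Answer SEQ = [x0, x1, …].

SEQ = [MISS, MISS, VC-HIT, VC-HIT, MISS, L1-HIT, VC-HIT, L1-HIT, L1-HIT, VC-HIT, L1-HIT, VC-HIT, VC-HIT, VC-HIT, VC-HIT]

#0 0x12→b4/s0 MISS; vc=[]
#1 0x28→b10/s0 MISS; vc=[4]
#2 0x10→b4/s0 VC-HIT; vc=[10]
#3 0x29→b10/s0 VC-HIT; vc=[4]
#4 0x3a→b14/s0 MISS; vc=[4,10]
#5 0x3b→b14/s0 L1-HIT; vc=[4,10]
#6 0x11→b4/s0 VC-HIT; vc=[14,10]
#7 0x13→b4/s0 L1-HIT; vc=[14,10]
#8 0x12→b4/s0 L1-HIT; vc=[14,10]
#9 0x39→b14/s0 VC-HIT; vc=[4,10]
#10 0x38→b14/s0 L1-HIT; vc=[4,10]
#11 0x11→b4/s0 VC-HIT; vc=[14,10]
#12 0x39→b14/s0 VC-HIT; vc=[4,10]
#13 0x11→b4/s0 VC-HIT; vc=[14,10]
#14 0x38→b14/s0 VC-HIT; vc=[4,10]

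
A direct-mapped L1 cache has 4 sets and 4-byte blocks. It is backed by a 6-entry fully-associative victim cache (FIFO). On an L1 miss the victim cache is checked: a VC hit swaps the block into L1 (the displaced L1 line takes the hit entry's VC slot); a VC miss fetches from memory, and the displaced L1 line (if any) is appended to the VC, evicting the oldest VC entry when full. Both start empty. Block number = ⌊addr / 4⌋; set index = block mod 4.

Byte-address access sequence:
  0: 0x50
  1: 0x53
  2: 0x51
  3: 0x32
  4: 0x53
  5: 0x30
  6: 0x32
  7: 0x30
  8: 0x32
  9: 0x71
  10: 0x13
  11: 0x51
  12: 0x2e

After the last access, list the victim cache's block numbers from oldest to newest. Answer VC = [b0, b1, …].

VC = [4, 12, 28]

  [0] addr=0x50 blk=20 s=0: MISS | VC []
  [1] addr=0x53 blk=20 s=0: L1-HIT | VC []
  [2] addr=0x51 blk=20 s=0: L1-HIT | VC []
  [3] addr=0x32 blk=12 s=0: MISS | VC [20]
  [4] addr=0x53 blk=20 s=0: VC-HIT | VC [12]
  [5] addr=0x30 blk=12 s=0: VC-HIT | VC [20]
  [6] addr=0x32 blk=12 s=0: L1-HIT | VC [20]
  [7] addr=0x30 blk=12 s=0: L1-HIT | VC [20]
  [8] addr=0x32 blk=12 s=0: L1-HIT | VC [20]
  [9] addr=0x71 blk=28 s=0: MISS | VC [20, 12]
  [10] addr=0x13 blk=4 s=0: MISS | VC [20, 12, 28]
  [11] addr=0x51 blk=20 s=0: VC-HIT | VC [4, 12, 28]
  [12] addr=0x2e blk=11 s=3: MISS | VC [4, 12, 28]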